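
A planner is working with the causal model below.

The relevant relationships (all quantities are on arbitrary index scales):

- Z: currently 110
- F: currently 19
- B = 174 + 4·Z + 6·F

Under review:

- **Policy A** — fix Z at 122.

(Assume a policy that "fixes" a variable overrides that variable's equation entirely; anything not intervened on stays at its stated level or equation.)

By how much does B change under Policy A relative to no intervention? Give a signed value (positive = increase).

Baseline:
  Z = 110
  F = 19
  B = 174 + 4·110 + 6·19 = 728
Policy A (Z := 122):
  Z = 122
  F = 19
  B = 174 + 4·122 + 6·19 = 776
Change in B: 776 − 728 = 48

48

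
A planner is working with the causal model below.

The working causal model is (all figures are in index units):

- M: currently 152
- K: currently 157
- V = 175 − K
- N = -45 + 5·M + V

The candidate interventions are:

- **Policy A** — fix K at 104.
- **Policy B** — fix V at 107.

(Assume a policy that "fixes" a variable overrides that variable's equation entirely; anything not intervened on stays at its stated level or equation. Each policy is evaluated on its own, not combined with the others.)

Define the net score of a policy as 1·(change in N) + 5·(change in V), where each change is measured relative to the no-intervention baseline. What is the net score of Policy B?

534

Baseline:
  M = 152
  K = 157
  V = 175 − 157 = 18
  N = -45 + 5·152 + 18 = 733
Policy B (V := 107):
  M = 152
  K = 157
  V = 107
  N = -45 + 5·152 + 107 = 822
ΔN = 822 − 733 = 89; ΔV = 107 − 18 = 89
Score = 1·89 + 5·89 = 534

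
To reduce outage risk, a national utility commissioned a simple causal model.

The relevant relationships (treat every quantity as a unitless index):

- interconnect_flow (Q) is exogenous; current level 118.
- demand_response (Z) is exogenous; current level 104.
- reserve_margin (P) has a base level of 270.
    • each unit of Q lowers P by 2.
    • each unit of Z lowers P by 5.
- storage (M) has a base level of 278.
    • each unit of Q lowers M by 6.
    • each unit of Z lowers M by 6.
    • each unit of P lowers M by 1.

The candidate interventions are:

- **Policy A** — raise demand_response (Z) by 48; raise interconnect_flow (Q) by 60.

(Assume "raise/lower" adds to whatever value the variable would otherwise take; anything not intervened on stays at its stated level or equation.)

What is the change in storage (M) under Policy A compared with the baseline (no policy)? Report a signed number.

Baseline:
  Q = 118
  Z = 104
  P = 270 − 2·118 − 5·104 = -486
  M = 278 − 6·118 − 6·104 − (-486) = -568
Policy A (Z + 48, Q + 60):
  Q = 118 + 60 = 178
  Z = 104 + 48 = 152
  P = 270 − 2·178 − 5·152 = -846
  M = 278 − 6·178 − 6·152 − (-846) = -856
Change in M: -856 − (-568) = -288

-288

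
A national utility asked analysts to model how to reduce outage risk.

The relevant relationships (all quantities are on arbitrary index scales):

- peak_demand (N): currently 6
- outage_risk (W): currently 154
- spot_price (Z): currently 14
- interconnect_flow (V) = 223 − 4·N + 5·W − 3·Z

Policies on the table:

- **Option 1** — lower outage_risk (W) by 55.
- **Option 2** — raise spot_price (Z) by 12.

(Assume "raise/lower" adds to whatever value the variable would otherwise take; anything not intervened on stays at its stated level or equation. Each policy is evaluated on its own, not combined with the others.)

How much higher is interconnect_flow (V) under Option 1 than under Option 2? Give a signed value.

-239

Option 1 (W − 55):
  N = 6
  W = 154 − 55 = 99
  Z = 14
  V = 223 − 4·6 + 5·99 − 3·14 = 652
Option 2 (Z + 12):
  N = 6
  W = 154
  Z = 14 + 12 = 26
  V = 223 − 4·6 + 5·154 − 3·26 = 891
V: 652 − 891 = -239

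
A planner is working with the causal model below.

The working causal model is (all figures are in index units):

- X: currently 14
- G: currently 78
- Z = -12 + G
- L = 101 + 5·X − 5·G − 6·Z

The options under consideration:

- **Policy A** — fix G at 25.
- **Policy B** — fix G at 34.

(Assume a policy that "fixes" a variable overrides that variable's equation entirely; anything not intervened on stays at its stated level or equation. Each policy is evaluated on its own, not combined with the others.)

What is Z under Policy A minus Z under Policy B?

Policy A (G := 25):
  G = 25
  Z = -12 + 25 = 13
Policy B (G := 34):
  G = 34
  Z = -12 + 34 = 22
Z: 13 − 22 = -9

-9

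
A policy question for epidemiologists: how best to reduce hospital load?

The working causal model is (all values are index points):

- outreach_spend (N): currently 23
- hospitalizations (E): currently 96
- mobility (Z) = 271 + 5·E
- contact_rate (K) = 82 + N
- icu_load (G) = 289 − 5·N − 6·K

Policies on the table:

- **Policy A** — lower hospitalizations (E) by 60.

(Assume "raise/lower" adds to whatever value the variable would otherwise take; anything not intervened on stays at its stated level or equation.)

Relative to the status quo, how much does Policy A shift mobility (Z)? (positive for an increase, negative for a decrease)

Baseline:
  E = 96
  Z = 271 + 5·96 = 751
Policy A (E − 60):
  E = 96 − 60 = 36
  Z = 271 + 5·36 = 451
Change in Z: 451 − 751 = -300

-300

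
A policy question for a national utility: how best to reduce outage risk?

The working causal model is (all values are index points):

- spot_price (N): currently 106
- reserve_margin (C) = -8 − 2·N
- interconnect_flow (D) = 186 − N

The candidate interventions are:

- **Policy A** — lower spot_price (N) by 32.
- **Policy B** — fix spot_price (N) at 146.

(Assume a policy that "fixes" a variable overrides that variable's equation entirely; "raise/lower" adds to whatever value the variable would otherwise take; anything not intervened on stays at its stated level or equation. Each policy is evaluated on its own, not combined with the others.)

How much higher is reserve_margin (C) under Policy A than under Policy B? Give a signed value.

Policy A (N − 32):
  N = 106 − 32 = 74
  C = -8 − 2·74 = -156
Policy B (N := 146):
  N = 146
  C = -8 − 2·146 = -300
C: -156 − (-300) = 144

144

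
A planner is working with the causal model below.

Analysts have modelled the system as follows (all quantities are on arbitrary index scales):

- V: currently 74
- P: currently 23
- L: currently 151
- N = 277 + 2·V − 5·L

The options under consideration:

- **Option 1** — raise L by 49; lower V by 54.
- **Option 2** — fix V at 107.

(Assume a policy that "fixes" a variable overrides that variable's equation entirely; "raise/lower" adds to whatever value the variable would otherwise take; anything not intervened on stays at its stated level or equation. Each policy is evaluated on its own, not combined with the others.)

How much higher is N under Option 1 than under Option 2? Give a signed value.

-419

Option 1 (L + 49, V − 54):
  V = 74 − 54 = 20
  L = 151 + 49 = 200
  N = 277 + 2·20 − 5·200 = -683
Option 2 (V := 107):
  V = 107
  L = 151
  N = 277 + 2·107 − 5·151 = -264
N: -683 − (-264) = -419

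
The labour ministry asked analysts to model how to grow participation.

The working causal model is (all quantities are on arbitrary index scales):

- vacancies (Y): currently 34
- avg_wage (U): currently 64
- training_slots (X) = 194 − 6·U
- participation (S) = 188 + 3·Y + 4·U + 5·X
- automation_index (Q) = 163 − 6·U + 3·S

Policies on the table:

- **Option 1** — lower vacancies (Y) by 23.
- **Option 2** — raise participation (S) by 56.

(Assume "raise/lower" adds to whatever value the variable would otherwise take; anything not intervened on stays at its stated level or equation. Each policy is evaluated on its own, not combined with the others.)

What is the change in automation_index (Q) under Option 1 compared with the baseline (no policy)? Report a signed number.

Baseline:
  Y = 34
  U = 64
  X = 194 − 6·64 = -190
  S = 188 + 3·34 + 4·64 + 5·(-190) = -404
  Q = 163 − 6·64 + 3·(-404) = -1433
Option 1 (Y − 23):
  Y = 34 − 23 = 11
  U = 64
  X = 194 − 6·64 = -190
  S = 188 + 3·11 + 4·64 + 5·(-190) = -473
  Q = 163 − 6·64 + 3·(-473) = -1640
Change in Q: -1640 − (-1433) = -207

-207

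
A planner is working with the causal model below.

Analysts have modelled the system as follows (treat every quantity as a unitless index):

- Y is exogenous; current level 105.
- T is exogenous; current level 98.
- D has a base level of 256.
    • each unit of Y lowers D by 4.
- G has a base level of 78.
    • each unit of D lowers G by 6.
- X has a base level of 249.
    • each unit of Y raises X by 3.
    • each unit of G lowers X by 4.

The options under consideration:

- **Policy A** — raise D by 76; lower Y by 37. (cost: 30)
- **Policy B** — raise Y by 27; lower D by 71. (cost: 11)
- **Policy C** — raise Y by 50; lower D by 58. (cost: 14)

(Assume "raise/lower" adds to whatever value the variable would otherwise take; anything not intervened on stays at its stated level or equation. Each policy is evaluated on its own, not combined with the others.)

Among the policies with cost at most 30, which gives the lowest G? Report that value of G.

-282

Policy A (D + 76, Y − 37):
  Y = 105 − 37 = 68
  D = 256 − 4·68 (+76 from intervention) = 60
  G = 78 − 6·60 = -282
Policy B (Y + 27, D − 71):
  Y = 105 + 27 = 132
  D = 256 − 4·132 (−71 from intervention) = -343
  G = 78 − 6·(-343) = 2136
Policy C (Y + 50, D − 58):
  Y = 105 + 50 = 155
  D = 256 − 4·155 (−58 from intervention) = -422
  G = 78 − 6·(-422) = 2610
Comparing — Policy A: G=-282, Policy B: G=2136, Policy C: G=2610. Lowest is -282 (Policy A).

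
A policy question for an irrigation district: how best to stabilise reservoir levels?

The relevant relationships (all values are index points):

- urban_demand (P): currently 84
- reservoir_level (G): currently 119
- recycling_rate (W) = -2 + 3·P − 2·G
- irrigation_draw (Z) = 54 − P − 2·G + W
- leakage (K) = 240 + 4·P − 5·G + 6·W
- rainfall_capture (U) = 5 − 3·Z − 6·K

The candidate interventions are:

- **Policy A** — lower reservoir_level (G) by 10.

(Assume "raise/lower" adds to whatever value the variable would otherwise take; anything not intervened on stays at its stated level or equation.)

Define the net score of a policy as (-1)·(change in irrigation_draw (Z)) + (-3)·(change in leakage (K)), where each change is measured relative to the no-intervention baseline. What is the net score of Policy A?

-550

Baseline:
  P = 84
  G = 119
  W = -2 + 3·84 − 2·119 = 12
  Z = 54 − 84 − 2·119 + 12 = -256
  K = 240 + 4·84 − 5·119 + 6·12 = 53
Policy A (G − 10):
  P = 84
  G = 119 − 10 = 109
  W = -2 + 3·84 − 2·109 = 32
  Z = 54 − 84 − 2·109 + 32 = -216
  K = 240 + 4·84 − 5·109 + 6·32 = 223
ΔZ = -216 − (-256) = 40; ΔK = 223 − 53 = 170
Score = (-1)·40 + (-3)·170 = -550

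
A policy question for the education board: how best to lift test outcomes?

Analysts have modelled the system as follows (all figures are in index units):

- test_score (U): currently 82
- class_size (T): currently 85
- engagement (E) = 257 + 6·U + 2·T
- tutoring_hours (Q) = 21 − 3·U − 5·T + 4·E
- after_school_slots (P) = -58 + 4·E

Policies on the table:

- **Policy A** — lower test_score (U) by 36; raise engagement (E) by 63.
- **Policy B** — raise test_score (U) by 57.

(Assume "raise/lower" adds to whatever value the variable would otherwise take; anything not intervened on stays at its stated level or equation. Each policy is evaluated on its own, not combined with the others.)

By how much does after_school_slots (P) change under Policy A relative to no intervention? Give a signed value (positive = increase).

-612

Baseline:
  U = 82
  T = 85
  E = 257 + 6·82 + 2·85 = 919
  P = -58 + 4·919 = 3618
Policy A (U − 36, E + 63):
  U = 82 − 36 = 46
  T = 85
  E = 257 + 6·46 + 2·85 (+63 from intervention) = 766
  P = -58 + 4·766 = 3006
Change in P: 3006 − 3618 = -612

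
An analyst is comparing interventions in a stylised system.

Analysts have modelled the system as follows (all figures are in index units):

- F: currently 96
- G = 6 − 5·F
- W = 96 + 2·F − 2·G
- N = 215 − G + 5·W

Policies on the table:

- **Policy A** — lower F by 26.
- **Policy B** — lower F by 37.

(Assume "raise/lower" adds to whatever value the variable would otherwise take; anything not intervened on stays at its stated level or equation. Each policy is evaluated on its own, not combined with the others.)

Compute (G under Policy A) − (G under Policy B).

Policy A (F − 26):
  F = 96 − 26 = 70
  G = 6 − 5·70 = -344
Policy B (F − 37):
  F = 96 − 37 = 59
  G = 6 − 5·59 = -289
G: -344 − (-289) = -55

-55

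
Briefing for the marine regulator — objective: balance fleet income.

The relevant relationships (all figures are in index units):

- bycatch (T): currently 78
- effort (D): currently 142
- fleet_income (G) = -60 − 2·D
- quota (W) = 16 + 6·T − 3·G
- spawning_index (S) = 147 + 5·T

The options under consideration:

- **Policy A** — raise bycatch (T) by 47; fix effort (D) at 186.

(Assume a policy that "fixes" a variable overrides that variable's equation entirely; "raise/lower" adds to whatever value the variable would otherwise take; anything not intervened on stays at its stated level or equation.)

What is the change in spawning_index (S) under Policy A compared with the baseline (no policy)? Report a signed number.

235

Baseline:
  T = 78
  S = 147 + 5·78 = 537
Policy A (T + 47, D := 186):
  T = 78 + 47 = 125
  S = 147 + 5·125 = 772
Change in S: 772 − 537 = 235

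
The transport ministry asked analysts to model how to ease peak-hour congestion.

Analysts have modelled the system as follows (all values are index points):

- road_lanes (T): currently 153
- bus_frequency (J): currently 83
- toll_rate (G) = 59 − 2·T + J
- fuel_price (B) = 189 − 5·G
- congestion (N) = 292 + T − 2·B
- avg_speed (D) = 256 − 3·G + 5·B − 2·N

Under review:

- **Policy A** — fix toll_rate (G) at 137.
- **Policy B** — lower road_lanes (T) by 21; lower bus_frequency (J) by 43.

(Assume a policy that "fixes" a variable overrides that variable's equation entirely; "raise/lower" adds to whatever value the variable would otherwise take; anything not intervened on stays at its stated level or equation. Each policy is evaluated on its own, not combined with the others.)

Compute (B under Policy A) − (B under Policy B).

Policy A (G := 137):
  T = 153
  J = 83
  G = 137
  B = 189 − 5·137 = -496
Policy B (T − 21, J − 43):
  T = 153 − 21 = 132
  J = 83 − 43 = 40
  G = 59 − 2·132 + 40 = -165
  B = 189 − 5·(-165) = 1014
B: -496 − 1014 = -1510

-1510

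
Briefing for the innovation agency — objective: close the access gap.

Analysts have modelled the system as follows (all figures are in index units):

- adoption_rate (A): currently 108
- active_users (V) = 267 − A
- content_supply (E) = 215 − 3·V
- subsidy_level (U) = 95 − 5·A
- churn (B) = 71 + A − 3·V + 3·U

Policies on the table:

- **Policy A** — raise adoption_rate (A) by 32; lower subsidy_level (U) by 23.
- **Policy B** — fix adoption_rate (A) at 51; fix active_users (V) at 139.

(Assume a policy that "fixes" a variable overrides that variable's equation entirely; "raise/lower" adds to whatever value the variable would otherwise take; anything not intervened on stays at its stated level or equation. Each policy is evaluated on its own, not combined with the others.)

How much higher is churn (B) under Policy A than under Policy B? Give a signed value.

-1279

Policy A (A + 32, U − 23):
  A = 108 + 32 = 140
  V = 267 − 140 = 127
  U = 95 − 5·140 (−23 from intervention) = -628
  B = 71 + 140 − 3·127 + 3·(-628) = -2054
Policy B (A := 51, V := 139):
  A = 51
  V = 139
  U = 95 − 5·51 = -160
  B = 71 + 51 − 3·139 + 3·(-160) = -775
B: -2054 − (-775) = -1279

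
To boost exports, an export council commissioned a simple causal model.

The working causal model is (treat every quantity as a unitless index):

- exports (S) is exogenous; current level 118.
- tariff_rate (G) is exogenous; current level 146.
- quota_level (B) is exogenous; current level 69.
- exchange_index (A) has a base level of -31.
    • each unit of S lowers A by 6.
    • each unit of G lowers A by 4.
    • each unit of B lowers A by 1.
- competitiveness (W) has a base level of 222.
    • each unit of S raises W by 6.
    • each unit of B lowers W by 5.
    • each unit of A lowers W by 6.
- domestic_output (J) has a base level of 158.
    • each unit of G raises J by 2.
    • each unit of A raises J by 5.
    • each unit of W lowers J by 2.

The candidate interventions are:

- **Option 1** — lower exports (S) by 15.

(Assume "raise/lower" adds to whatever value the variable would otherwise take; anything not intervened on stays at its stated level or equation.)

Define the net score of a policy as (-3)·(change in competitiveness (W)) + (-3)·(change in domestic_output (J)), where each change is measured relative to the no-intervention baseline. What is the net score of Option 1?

Baseline:
  S = 118
  G = 146
  B = 69
  A = -31 − 6·118 − 4·146 − 69 = -1392
  W = 222 + 6·118 − 5·69 − 6·(-1392) = 8937
  J = 158 + 2·146 + 5·(-1392) − 2·8937 = -24384
Option 1 (S − 15):
  S = 118 − 15 = 103
  G = 146
  B = 69
  A = -31 − 6·103 − 4·146 − 69 = -1302
  W = 222 + 6·103 − 5·69 − 6·(-1302) = 8307
  J = 158 + 2·146 + 5·(-1302) − 2·8307 = -22674
ΔW = 8307 − 8937 = -630; ΔJ = -22674 − (-24384) = 1710
Score = (-3)·(-630) + (-3)·1710 = -3240

-3240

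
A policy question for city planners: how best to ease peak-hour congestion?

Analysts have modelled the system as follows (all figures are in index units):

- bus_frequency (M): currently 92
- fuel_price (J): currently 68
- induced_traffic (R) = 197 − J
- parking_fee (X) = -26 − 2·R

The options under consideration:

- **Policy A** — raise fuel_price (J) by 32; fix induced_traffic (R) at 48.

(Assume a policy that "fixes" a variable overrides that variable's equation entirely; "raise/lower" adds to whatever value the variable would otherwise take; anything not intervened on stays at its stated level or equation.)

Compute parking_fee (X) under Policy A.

Policy A (J + 32, R := 48):
  J = 68 + 32 = 100
  R = 48
  X = -26 − 2·48 = -122

-122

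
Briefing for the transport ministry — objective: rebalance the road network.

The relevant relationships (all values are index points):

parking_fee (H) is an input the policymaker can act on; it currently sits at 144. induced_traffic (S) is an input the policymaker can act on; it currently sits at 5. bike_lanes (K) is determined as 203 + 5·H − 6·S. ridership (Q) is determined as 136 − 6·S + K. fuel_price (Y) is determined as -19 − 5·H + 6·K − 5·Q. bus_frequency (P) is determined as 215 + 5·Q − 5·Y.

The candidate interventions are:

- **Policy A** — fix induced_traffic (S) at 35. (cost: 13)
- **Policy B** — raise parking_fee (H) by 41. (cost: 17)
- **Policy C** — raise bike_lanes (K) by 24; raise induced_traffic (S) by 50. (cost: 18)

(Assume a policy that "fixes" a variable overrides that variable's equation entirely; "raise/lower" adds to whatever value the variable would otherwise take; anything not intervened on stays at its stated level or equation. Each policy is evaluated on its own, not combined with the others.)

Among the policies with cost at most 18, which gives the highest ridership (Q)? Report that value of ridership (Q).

Policy A (S := 35):
  H = 144
  S = 35
  K = 203 + 5·144 − 6·35 = 713
  Q = 136 − 6·35 + 713 = 639
Policy B (H + 41):
  H = 144 + 41 = 185
  S = 5
  K = 203 + 5·185 − 6·5 = 1098
  Q = 136 − 6·5 + 1098 = 1204
Policy C (K + 24, S + 50):
  H = 144
  S = 5 + 50 = 55
  K = 203 + 5·144 − 6·55 (+24 from intervention) = 617
  Q = 136 − 6·55 + 617 = 423
Comparing — Policy A: Q=639, Policy B: Q=1204, Policy C: Q=423. Highest is 1204 (Policy B).

1204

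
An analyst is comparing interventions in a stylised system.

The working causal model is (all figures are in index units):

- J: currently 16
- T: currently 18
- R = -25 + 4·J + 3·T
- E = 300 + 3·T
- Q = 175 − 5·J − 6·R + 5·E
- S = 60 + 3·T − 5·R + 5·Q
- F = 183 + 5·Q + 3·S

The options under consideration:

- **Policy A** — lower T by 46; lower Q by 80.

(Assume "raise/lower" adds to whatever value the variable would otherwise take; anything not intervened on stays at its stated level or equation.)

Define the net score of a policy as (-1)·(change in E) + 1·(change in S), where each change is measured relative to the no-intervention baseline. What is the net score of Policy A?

980

Baseline:
  J = 16
  T = 18
  R = -25 + 4·16 + 3·18 = 93
  E = 300 + 3·18 = 354
  Q = 175 − 5·16 − 6·93 + 5·354 = 1307
  S = 60 + 3·18 − 5·93 + 5·1307 = 6184
Policy A (T − 46, Q − 80):
  J = 16
  T = 18 − 46 = -28
  R = -25 + 4·16 + 3·(-28) = -45
  E = 300 + 3·(-28) = 216
  Q = 175 − 5·16 − 6·(-45) + 5·216 (−80 from intervention) = 1365
  S = 60 + 3·(-28) − 5·(-45) + 5·1365 = 7026
ΔE = 216 − 354 = -138; ΔS = 7026 − 6184 = 842
Score = (-1)·(-138) + 1·842 = 980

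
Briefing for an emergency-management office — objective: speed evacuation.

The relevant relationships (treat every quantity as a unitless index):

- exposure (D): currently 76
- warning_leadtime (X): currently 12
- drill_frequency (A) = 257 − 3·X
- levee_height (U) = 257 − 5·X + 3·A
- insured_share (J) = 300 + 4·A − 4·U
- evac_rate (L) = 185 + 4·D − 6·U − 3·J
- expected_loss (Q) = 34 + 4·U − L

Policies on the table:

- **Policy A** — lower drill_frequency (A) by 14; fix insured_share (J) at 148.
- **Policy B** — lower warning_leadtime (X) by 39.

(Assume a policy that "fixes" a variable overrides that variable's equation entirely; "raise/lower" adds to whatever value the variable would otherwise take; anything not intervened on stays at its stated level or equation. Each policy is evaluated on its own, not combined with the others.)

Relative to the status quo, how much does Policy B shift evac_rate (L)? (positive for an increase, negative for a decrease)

1872

Baseline:
  D = 76
  X = 12
  A = 257 − 3·12 = 221
  U = 257 − 5·12 + 3·221 = 860
  J = 300 + 4·221 − 4·860 = -2256
  L = 185 + 4·76 − 6·860 − 3·(-2256) = 2097
Policy B (X − 39):
  D = 76
  X = 12 − 39 = -27
  A = 257 − 3·(-27) = 338
  U = 257 − 5·(-27) + 3·338 = 1406
  J = 300 + 4·338 − 4·1406 = -3972
  L = 185 + 4·76 − 6·1406 − 3·(-3972) = 3969
Change in L: 3969 − 2097 = 1872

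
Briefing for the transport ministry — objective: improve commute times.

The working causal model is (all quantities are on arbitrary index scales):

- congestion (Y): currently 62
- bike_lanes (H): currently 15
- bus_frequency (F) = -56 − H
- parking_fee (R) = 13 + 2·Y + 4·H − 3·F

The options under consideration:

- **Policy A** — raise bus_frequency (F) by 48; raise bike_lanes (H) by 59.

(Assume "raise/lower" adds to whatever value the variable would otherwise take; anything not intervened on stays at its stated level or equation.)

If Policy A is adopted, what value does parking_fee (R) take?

679

Policy A (F + 48, H + 59):
  Y = 62
  H = 15 + 59 = 74
  F = -56 − 74 (+48 from intervention) = -82
  R = 13 + 2·62 + 4·74 − 3·(-82) = 679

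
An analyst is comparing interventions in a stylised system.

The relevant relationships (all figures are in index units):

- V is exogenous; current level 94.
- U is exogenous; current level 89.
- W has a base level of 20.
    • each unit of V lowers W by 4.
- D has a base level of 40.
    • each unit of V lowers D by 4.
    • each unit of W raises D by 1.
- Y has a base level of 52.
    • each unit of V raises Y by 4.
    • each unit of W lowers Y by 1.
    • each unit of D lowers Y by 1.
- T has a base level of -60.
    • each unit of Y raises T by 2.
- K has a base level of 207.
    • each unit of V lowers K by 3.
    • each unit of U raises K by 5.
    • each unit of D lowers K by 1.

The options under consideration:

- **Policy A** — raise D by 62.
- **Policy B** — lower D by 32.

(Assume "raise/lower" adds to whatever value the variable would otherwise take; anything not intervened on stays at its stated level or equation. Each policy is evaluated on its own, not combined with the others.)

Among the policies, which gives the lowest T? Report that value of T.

2768

Policy A (D + 62):
  V = 94
  W = 20 − 4·94 = -356
  D = 40 − 4·94 + (-356) (+62 from intervention) = -630
  Y = 52 + 4·94 − (-356) − (-630) = 1414
  T = -60 + 2·1414 = 2768
Policy B (D − 32):
  V = 94
  W = 20 − 4·94 = -356
  D = 40 − 4·94 + (-356) (−32 from intervention) = -724
  Y = 52 + 4·94 − (-356) − (-724) = 1508
  T = -60 + 2·1508 = 2956
Comparing — Policy A: T=2768, Policy B: T=2956. Lowest is 2768 (Policy A).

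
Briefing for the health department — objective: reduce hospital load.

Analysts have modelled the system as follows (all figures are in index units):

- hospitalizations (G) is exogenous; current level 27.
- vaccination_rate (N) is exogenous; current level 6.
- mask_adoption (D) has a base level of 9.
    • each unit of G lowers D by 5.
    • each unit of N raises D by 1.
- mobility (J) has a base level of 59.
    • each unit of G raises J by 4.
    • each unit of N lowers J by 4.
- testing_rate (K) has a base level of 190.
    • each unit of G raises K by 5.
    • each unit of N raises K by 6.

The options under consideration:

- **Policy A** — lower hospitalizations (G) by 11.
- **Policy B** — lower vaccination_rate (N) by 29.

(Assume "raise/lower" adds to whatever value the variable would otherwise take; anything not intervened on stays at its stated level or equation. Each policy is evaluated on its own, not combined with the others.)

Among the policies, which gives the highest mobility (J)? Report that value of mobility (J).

Policy A (G − 11):
  G = 27 − 11 = 16
  N = 6
  J = 59 + 4·16 − 4·6 = 99
Policy B (N − 29):
  G = 27
  N = 6 − 29 = -23
  J = 59 + 4·27 − 4·(-23) = 259
Comparing — Policy A: J=99, Policy B: J=259. Highest is 259 (Policy B).

259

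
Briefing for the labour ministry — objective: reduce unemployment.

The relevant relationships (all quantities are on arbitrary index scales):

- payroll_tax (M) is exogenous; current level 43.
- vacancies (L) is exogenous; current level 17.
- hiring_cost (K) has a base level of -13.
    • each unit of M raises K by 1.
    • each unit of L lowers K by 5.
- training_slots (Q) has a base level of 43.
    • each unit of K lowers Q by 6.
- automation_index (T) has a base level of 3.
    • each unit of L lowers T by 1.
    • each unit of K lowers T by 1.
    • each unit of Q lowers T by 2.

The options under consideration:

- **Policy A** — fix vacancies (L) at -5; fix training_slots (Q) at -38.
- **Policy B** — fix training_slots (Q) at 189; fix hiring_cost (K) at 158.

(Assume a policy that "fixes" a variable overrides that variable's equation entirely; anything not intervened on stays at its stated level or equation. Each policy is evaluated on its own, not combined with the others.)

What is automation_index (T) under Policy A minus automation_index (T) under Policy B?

579

Policy A (L := -5, Q := -38):
  M = 43
  L = -5
  K = -13 + 43 − 5·(-5) = 55
  Q = -38
  T = 3 − (-5) − 55 − 2·(-38) = 29
Policy B (Q := 189, K := 158):
  M = 43
  L = 17
  K = 158
  Q = 189
  T = 3 − 17 − 158 − 2·189 = -550
T: 29 − (-550) = 579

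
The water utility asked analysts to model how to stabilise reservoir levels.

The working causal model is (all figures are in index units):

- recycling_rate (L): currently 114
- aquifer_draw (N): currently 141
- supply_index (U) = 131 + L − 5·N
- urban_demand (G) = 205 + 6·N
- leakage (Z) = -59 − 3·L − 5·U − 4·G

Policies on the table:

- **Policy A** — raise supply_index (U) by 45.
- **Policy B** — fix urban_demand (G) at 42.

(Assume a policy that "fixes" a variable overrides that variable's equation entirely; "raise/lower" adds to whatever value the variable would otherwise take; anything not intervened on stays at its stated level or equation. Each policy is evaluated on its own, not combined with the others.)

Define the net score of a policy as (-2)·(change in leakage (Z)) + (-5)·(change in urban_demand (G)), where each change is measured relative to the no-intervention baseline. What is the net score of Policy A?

Baseline:
  L = 114
  N = 141
  U = 131 + 114 − 5·141 = -460
  G = 205 + 6·141 = 1051
  Z = -59 − 3·114 − 5·(-460) − 4·1051 = -2305
Policy A (U + 45):
  L = 114
  N = 141
  U = 131 + 114 − 5·141 (+45 from intervention) = -415
  G = 205 + 6·141 = 1051
  Z = -59 − 3·114 − 5·(-415) − 4·1051 = -2530
ΔZ = -2530 − (-2305) = -225; ΔG = 1051 − 1051 = 0
Score = (-2)·(-225) + (-5)·0 = 450

450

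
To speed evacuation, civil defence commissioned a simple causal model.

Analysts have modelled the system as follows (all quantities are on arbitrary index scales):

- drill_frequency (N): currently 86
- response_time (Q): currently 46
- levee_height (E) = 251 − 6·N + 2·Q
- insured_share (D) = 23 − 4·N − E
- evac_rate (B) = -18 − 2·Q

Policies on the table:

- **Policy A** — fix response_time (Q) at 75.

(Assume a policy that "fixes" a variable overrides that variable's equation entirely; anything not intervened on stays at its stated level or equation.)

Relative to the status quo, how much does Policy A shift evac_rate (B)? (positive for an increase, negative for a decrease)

Baseline:
  Q = 46
  B = -18 − 2·46 = -110
Policy A (Q := 75):
  Q = 75
  B = -18 − 2·75 = -168
Change in B: -168 − (-110) = -58

-58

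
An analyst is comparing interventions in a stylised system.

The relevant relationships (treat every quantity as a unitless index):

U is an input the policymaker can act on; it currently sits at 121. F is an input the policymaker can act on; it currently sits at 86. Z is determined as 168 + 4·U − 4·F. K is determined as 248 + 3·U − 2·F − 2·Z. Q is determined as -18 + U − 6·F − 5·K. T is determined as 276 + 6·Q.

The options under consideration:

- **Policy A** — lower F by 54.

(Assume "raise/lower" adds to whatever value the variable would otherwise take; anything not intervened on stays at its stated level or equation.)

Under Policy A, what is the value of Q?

Policy A (F − 54):
  U = 121
  F = 86 − 54 = 32
  Z = 168 + 4·121 − 4·32 = 524
  K = 248 + 3·121 − 2·32 − 2·524 = -501
  Q = -18 + 121 − 6·32 − 5·(-501) = 2416

2416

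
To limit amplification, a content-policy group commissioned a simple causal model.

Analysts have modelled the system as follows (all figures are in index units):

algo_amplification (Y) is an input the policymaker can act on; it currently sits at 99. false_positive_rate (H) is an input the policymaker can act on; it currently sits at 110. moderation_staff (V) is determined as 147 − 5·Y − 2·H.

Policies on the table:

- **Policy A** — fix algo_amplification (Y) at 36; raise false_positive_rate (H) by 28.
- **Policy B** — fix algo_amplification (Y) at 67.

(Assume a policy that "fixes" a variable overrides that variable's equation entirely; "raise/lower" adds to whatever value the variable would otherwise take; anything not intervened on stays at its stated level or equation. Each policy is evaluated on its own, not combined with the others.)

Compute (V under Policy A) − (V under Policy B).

Policy A (Y := 36, H + 28):
  Y = 36
  H = 110 + 28 = 138
  V = 147 − 5·36 − 2·138 = -309
Policy B (Y := 67):
  Y = 67
  H = 110
  V = 147 − 5·67 − 2·110 = -408
V: -309 − (-408) = 99

99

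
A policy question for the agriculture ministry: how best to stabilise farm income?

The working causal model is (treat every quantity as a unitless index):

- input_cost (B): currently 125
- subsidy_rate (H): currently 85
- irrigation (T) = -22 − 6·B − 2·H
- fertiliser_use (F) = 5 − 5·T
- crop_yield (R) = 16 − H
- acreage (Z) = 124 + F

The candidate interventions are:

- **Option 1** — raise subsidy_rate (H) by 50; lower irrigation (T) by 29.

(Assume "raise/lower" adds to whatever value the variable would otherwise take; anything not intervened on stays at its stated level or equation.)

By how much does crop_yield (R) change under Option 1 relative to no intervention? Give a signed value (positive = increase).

Baseline:
  H = 85
  R = 16 − 85 = -69
Option 1 (H + 50, T − 29):
  H = 85 + 50 = 135
  R = 16 − 135 = -119
Change in R: -119 − (-69) = -50

-50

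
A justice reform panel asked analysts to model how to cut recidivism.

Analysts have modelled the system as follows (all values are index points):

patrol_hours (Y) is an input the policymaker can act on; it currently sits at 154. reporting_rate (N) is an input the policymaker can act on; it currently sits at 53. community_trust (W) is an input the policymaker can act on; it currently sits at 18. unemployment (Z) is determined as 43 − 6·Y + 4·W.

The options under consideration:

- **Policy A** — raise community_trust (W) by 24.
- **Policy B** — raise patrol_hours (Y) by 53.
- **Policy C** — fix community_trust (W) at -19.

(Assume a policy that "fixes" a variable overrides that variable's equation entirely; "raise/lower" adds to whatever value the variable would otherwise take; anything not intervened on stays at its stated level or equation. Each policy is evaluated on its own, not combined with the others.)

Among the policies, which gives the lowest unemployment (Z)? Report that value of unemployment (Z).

Policy A (W + 24):
  Y = 154
  W = 18 + 24 = 42
  Z = 43 − 6·154 + 4·42 = -713
Policy B (Y + 53):
  Y = 154 + 53 = 207
  W = 18
  Z = 43 − 6·207 + 4·18 = -1127
Policy C (W := -19):
  Y = 154
  W = -19
  Z = 43 − 6·154 + 4·(-19) = -957
Comparing — Policy A: Z=-713, Policy B: Z=-1127, Policy C: Z=-957. Lowest is -1127 (Policy B).

-1127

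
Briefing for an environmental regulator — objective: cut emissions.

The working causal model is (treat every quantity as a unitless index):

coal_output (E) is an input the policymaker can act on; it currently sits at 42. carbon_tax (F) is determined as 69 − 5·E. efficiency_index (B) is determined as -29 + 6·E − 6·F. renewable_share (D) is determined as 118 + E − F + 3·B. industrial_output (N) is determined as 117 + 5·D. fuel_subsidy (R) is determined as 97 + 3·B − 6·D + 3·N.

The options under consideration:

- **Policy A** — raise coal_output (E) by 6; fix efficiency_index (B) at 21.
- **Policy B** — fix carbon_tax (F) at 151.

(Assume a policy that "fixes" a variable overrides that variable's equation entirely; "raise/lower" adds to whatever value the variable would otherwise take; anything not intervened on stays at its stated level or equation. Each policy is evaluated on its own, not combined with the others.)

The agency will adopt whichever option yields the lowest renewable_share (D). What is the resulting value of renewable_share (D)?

-2040

Policy A (E + 6, B := 21):
  E = 42 + 6 = 48
  F = 69 − 5·48 = -171
  B = 21
  D = 118 + 48 − (-171) + 3·21 = 400
Policy B (F := 151):
  E = 42
  F = 151
  B = -29 + 6·42 − 6·151 = -683
  D = 118 + 42 − 151 + 3·(-683) = -2040
Comparing — Policy A: D=400, Policy B: D=-2040. Lowest is -2040 (Policy B).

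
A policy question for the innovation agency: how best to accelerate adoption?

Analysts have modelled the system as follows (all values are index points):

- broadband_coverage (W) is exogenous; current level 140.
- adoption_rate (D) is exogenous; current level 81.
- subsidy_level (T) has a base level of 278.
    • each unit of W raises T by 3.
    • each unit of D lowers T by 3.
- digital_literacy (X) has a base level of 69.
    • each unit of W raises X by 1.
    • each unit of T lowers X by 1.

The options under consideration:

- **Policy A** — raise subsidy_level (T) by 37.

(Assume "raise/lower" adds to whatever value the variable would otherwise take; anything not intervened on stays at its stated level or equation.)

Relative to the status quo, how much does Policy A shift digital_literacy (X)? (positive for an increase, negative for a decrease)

Baseline:
  W = 140
  D = 81
  T = 278 + 3·140 − 3·81 = 455
  X = 69 + 140 − 455 = -246
Policy A (T + 37):
  W = 140
  D = 81
  T = 278 + 3·140 − 3·81 (+37 from intervention) = 492
  X = 69 + 140 − 492 = -283
Change in X: -283 − (-246) = -37

-37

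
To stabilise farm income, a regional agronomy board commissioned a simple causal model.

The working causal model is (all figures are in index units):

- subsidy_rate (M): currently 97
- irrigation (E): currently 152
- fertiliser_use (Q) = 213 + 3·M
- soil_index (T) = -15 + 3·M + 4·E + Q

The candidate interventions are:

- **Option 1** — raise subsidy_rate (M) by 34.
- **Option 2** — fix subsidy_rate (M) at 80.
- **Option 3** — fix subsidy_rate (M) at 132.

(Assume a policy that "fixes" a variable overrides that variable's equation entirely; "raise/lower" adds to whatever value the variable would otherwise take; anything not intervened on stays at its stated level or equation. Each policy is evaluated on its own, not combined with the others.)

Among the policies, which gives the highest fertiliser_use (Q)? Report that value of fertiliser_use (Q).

609

Option 1 (M + 34):
  M = 97 + 34 = 131
  Q = 213 + 3·131 = 606
Option 2 (M := 80):
  M = 80
  Q = 213 + 3·80 = 453
Option 3 (M := 132):
  M = 132
  Q = 213 + 3·132 = 609
Comparing — Option 1: Q=606, Option 2: Q=453, Option 3: Q=609. Highest is 609 (Option 3).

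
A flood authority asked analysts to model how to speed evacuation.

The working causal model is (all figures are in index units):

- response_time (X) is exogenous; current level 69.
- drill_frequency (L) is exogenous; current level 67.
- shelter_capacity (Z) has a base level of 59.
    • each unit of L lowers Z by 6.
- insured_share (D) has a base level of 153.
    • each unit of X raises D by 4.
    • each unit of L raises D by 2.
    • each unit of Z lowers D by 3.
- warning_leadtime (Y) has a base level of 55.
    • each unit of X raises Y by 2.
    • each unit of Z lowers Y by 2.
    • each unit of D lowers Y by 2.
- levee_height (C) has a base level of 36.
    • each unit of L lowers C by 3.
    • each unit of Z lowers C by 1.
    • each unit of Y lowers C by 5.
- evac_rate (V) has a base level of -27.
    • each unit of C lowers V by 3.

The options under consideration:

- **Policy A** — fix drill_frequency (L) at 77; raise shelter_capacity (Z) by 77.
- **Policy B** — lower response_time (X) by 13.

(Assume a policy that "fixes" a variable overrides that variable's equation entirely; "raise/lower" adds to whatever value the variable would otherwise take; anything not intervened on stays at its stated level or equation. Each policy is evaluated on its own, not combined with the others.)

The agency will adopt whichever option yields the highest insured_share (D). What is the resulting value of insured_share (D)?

1561

Policy A (L := 77, Z + 77):
  X = 69
  L = 77
  Z = 59 − 6·77 (+77 from intervention) = -326
  D = 153 + 4·69 + 2·77 − 3·(-326) = 1561
Policy B (X − 13):
  X = 69 − 13 = 56
  L = 67
  Z = 59 − 6·67 = -343
  D = 153 + 4·56 + 2·67 − 3·(-343) = 1540
Comparing — Policy A: D=1561, Policy B: D=1540. Highest is 1561 (Policy A).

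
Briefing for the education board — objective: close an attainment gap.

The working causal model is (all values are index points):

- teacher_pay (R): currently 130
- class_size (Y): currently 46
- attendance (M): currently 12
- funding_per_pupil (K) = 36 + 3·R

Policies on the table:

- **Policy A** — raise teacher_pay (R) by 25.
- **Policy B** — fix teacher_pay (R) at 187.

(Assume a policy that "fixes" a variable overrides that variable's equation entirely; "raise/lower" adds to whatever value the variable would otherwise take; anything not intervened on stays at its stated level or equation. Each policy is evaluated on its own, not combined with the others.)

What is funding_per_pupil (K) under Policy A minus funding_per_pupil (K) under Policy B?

Policy A (R + 25):
  R = 130 + 25 = 155
  K = 36 + 3·155 = 501
Policy B (R := 187):
  R = 187
  K = 36 + 3·187 = 597
K: 501 − 597 = -96

-96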